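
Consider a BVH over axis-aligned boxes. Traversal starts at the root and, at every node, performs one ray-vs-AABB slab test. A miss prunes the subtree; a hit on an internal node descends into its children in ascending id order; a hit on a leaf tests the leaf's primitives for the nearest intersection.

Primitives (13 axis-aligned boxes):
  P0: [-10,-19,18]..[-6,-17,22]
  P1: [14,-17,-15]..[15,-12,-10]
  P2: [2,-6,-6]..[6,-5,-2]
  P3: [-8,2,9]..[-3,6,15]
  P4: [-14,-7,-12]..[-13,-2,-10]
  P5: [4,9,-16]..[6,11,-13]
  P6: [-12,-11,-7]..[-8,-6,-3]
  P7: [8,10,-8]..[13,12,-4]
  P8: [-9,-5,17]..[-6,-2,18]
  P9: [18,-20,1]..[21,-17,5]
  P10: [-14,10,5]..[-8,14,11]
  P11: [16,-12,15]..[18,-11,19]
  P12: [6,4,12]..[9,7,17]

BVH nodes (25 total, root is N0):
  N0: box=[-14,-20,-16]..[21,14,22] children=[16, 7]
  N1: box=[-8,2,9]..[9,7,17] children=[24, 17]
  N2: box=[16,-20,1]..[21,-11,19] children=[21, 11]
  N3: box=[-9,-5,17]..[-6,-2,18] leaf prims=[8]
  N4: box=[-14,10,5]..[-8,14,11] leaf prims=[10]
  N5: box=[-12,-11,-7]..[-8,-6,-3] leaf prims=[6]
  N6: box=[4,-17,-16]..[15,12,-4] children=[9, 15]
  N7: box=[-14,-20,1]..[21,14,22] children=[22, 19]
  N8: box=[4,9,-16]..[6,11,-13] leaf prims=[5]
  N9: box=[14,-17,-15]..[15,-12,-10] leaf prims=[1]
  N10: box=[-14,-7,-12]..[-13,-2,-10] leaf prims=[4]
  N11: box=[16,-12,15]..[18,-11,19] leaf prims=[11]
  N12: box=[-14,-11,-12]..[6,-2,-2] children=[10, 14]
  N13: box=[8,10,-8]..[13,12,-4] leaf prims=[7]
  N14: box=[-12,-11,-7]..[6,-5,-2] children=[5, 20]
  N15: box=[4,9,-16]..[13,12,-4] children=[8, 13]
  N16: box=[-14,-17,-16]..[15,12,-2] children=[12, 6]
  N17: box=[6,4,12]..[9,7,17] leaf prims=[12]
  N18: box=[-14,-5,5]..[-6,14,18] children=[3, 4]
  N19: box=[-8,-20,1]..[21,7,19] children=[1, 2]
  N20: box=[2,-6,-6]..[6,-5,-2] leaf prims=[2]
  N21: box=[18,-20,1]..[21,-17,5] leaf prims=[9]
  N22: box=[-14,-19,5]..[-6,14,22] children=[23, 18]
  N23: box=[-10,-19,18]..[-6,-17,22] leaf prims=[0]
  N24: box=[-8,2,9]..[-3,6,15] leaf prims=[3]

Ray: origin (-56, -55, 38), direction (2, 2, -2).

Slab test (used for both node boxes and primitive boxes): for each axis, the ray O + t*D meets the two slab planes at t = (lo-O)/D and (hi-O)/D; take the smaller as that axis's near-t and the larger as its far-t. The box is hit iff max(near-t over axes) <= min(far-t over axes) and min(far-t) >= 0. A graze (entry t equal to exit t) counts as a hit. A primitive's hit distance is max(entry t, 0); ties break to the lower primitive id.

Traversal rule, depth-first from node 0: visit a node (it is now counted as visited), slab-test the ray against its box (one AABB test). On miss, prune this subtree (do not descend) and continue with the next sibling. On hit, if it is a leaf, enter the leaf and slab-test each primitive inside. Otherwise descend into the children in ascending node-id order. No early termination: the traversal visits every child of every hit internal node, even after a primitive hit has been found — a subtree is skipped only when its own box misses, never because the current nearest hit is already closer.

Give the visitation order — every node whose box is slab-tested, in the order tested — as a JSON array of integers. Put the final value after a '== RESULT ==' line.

Trace the traversal:
N0 x:[21,77/2] y:[35/2,69/2] z:[8,27] -> hit [21,27], descend [7, 16]
  N7 x:[21,77/2] y:[35/2,69/2] z:[8,37/2] -> miss, prune
  N16 x:[21,71/2] y:[19,67/2] z:[20,27] -> hit [21,27], descend [6, 12]
    N6 x:[30,71/2] y:[19,67/2] z:[21,27] -> miss, prune
    N12 x:[21,31] y:[22,53/2] z:[20,25] -> hit [22,25], descend [10, 14]
      N10 x:[21,43/2] y:[24,53/2] z:[24,25] -> miss, prune
      N14 x:[22,31] y:[22,25] z:[20,45/2] -> hit [22,45/2], descend [5, 20]
        N5 x:[22,24] y:[22,49/2] z:[41/2,45/2] -> hit [22,45/2] leaf, test {P6@t=22}
        N20 x:[29,31] y:[49/2,25] z:[20,22] -> miss, prune

Visited [0, 7, 16, 6, 12, 10, 14, 5, 20]. Tests: 9 box, 1 leaf. Nearest: P6.

== RESULT ==
[0, 7, 16, 6, 12, 10, 14, 5, 20]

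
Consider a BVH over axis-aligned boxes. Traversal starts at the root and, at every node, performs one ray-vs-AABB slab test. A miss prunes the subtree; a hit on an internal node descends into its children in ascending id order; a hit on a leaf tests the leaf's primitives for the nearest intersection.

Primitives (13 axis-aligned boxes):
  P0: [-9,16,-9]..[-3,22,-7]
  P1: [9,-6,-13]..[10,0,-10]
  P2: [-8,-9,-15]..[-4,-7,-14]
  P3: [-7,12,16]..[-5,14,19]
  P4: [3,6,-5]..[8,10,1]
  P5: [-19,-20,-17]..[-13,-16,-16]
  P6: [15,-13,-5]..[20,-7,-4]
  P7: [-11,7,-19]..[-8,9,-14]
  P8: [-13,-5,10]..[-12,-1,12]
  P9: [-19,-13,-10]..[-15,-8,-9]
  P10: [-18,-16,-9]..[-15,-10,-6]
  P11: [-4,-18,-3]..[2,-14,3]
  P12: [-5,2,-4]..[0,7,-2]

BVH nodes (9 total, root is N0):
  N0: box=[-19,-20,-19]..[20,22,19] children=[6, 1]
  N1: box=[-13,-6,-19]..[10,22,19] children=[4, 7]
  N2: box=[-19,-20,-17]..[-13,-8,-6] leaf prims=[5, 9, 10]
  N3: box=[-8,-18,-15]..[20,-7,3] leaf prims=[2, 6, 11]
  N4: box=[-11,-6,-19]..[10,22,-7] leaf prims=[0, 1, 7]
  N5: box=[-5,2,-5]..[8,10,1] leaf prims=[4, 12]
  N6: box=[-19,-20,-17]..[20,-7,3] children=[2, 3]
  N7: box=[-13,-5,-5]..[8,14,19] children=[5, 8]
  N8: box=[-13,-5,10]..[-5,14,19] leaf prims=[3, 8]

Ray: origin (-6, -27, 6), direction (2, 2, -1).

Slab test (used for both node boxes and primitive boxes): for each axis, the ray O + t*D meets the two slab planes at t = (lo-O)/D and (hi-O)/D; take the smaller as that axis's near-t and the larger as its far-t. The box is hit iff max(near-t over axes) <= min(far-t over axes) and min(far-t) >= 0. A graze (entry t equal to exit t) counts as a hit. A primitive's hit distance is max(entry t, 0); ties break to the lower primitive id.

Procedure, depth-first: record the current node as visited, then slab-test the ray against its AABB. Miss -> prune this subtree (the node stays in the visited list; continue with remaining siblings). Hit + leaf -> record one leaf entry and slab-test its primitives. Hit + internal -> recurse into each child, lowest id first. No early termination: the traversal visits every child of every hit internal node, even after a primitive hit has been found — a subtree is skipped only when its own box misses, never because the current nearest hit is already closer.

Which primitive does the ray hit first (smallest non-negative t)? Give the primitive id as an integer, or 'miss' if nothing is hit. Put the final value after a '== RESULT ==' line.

Traverse from the root:
N0 x:[-13/2,13] y:[7/2,49/2] z:[-13,25] -> hit [7/2,13], descend [1, 6]
  N1 x:[-7/2,8] y:[21/2,49/2] z:[-13,25] -> miss, prune
  N6 x:[-13/2,13] y:[7/2,10] z:[3,23] -> hit [7/2,10], descend [2, 3]
    N2 x:[-13/2,-7/2] y:[7/2,19/2] z:[12,23] -> miss, prune
    N3 x:[-1,13] y:[9/2,10] z:[3,21] -> hit [9/2,10] leaf, test {P2(miss), P6(miss), P11(miss)}

5 AABB tests over nodes [0, 1, 6, 2, 3]; 1 leaf entered; closest miss.

== RESULT ==
miss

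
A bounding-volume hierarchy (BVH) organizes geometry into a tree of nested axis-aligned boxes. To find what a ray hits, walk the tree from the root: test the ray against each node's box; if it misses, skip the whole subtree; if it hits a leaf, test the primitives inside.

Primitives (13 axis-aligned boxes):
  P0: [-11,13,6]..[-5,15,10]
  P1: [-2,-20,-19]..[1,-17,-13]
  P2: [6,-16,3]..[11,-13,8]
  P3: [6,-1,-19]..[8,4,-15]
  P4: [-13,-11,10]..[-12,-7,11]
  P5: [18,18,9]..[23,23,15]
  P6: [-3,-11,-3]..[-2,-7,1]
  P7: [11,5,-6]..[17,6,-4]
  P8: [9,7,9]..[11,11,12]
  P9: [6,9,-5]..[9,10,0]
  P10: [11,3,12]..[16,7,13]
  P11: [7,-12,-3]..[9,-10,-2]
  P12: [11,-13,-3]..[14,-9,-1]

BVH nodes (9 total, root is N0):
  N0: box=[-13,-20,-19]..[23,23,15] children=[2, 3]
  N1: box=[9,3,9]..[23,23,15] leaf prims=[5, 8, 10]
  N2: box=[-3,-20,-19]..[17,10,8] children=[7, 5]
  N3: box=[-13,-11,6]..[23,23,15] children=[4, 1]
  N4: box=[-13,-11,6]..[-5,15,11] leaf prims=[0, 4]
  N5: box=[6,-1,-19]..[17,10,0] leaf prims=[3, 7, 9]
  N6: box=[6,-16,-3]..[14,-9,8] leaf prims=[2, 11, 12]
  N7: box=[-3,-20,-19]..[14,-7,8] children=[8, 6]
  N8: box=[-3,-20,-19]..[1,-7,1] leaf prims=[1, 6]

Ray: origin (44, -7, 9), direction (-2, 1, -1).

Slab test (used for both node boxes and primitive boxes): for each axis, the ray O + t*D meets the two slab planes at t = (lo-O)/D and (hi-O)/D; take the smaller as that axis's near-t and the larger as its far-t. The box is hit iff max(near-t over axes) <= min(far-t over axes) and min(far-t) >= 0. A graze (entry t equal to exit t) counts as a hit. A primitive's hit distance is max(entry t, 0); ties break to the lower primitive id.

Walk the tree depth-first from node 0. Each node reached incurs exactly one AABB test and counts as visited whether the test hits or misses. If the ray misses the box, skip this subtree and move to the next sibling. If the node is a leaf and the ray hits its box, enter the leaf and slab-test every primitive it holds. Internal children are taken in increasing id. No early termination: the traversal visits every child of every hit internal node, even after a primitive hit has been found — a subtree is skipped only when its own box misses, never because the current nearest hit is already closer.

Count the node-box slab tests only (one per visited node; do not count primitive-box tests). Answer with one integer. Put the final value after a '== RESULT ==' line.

Traverse from the root:
N0 x:[21/2,57/2] y:[-13,30] z:[-6,28] -> hit [21/2,28], descend [2, 3]
  N2 x:[27/2,47/2] y:[-13,17] z:[1,28] -> hit [27/2,17], descend [5, 7]
    N5 x:[27/2,19] y:[6,17] z:[9,28] -> hit [27/2,17] leaf, test {P3(miss), P7(miss), P9(miss)}
    N7 x:[15,47/2] y:[-13,0] z:[1,28] -> miss, prune
  N3 x:[21/2,57/2] y:[-4,30] z:[-6,3] -> miss, prune

order=[0, 2, 5, 7, 3]  |boxes|=5  |leaves|=1  hit=miss

== RESULT ==
5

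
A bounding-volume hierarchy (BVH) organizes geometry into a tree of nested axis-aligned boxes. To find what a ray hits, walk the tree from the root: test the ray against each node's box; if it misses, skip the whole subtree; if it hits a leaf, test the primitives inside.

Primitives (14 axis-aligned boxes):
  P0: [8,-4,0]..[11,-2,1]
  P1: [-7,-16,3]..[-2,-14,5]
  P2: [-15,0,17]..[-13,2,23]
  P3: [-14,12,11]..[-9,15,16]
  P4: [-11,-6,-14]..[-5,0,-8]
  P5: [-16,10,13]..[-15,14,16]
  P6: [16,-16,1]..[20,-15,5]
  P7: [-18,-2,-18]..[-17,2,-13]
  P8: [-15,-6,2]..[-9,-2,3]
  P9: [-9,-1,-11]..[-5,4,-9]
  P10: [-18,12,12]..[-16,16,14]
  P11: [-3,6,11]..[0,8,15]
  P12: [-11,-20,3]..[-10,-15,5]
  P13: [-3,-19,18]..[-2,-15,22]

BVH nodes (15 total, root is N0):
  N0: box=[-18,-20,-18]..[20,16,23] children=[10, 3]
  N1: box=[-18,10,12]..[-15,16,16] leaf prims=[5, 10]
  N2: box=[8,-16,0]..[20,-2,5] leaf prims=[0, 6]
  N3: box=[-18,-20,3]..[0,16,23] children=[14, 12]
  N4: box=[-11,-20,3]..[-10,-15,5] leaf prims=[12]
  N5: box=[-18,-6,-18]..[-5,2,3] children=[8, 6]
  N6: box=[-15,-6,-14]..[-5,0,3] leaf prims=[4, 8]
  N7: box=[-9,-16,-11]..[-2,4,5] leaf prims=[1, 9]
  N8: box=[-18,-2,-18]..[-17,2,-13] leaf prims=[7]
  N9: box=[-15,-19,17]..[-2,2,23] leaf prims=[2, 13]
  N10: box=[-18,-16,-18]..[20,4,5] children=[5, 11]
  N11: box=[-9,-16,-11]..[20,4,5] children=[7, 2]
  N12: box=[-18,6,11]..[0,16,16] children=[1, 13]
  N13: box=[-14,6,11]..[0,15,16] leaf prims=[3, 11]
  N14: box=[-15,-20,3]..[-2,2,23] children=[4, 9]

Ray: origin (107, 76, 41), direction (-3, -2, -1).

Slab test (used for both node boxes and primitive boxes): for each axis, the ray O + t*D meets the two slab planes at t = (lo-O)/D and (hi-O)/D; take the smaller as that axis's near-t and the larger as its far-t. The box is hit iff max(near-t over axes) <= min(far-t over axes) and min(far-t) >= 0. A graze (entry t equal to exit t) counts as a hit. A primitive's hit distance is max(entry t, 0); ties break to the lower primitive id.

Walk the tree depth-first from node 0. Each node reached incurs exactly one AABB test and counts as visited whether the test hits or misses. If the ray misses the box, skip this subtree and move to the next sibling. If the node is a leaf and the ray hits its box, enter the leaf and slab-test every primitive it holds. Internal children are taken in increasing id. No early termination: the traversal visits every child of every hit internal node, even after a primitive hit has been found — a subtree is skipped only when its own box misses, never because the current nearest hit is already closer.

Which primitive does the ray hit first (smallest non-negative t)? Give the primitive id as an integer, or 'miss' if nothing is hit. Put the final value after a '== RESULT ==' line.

Walk:
N0 x:[29,125/3] y:[30,48] z:[18,59] -> hit [30,125/3], descend [3, 10]
  N3 x:[107/3,125/3] y:[30,48] z:[18,38] -> hit [107/3,38], descend [12, 14]
    N12 x:[107/3,125/3] y:[30,35] z:[25,30] -> miss, prune
    N14 x:[109/3,122/3] y:[37,48] z:[18,38] -> hit [37,38], descend [4, 9]
      N4 x:[39,118/3] y:[91/2,48] z:[36,38] -> miss, prune
      N9 x:[109/3,122/3] y:[37,95/2] z:[18,24] -> miss, prune
  N10 x:[29,125/3] y:[36,46] z:[36,59] -> hit [36,125/3], descend [5, 11]
    N5 x:[112/3,125/3] y:[37,41] z:[38,59] -> hit [38,41], descend [6, 8]
      N6 x:[112/3,122/3] y:[38,41] z:[38,55] -> hit [38,122/3] leaf, test {P4(miss), P8@t=39}
      N8 x:[124/3,125/3] y:[37,39] z:[54,59] -> miss, prune
    N11 x:[29,116/3] y:[36,46] z:[36,52] -> hit [36,116/3], descend [2, 7]
      N2 x:[29,33] y:[39,46] z:[36,41] -> miss, prune
      N7 x:[109/3,116/3] y:[36,46] z:[36,52] -> hit [109/3,116/3] leaf, test {P1(miss), P9(miss)}

Summary -> nodes [0, 3, 12, 14, 4, 9, 10, 5, 6, 8, 11, 2, 7]; box-tests=13; leaf-entries=2; first=P8

== RESULT ==
8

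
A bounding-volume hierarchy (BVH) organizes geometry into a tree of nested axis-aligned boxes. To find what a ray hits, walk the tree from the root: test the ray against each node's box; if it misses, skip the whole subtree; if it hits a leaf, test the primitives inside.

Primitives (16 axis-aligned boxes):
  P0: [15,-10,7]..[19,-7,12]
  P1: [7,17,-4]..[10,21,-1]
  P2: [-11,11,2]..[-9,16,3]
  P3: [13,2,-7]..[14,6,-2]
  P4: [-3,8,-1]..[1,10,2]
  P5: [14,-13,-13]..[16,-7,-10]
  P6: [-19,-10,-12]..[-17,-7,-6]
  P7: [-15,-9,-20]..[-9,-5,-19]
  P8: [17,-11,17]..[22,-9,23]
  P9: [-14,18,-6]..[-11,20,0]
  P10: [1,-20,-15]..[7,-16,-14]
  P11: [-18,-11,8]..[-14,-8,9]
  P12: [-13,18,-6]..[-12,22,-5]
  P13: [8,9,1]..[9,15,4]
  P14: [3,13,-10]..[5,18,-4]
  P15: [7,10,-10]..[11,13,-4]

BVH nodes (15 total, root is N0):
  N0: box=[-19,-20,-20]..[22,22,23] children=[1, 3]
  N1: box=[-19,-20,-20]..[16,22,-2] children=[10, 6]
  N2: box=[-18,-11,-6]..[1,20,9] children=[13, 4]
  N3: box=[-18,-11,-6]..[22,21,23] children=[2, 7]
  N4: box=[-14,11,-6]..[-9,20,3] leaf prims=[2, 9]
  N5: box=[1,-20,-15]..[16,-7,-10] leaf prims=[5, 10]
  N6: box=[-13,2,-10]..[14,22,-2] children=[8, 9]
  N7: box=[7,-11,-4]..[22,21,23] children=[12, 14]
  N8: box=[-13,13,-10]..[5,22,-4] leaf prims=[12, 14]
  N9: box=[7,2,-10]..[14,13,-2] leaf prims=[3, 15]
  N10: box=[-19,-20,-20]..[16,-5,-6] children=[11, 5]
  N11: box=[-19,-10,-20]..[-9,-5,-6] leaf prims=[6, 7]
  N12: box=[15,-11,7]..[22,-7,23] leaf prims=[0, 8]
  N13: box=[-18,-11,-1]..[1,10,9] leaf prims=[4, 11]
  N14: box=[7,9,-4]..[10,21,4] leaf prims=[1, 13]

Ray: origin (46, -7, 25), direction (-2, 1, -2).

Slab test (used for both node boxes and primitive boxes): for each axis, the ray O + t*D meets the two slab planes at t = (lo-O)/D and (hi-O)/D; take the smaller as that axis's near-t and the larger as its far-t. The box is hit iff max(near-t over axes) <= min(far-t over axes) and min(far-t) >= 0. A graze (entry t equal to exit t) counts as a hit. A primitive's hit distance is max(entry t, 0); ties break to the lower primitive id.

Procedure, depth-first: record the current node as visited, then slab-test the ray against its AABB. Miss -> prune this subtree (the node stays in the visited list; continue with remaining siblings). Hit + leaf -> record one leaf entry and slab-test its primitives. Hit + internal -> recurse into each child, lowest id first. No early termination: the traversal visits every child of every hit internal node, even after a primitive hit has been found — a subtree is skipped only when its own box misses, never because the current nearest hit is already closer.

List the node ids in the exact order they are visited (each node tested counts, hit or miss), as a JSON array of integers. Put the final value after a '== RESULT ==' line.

Walk:
N0 x:[12,65/2] y:[-13,29] z:[1,45/2] -> hit [12,45/2], descend [1, 3]
  N1 x:[15,65/2] y:[-13,29] z:[27/2,45/2] -> hit [15,45/2], descend [6, 10]
    N6 x:[16,59/2] y:[9,29] z:[27/2,35/2] -> hit [16,35/2], descend [8, 9]
      N8 x:[41/2,59/2] y:[20,29] z:[29/2,35/2] -> miss, prune
      N9 x:[16,39/2] y:[9,20] z:[27/2,35/2] -> hit [16,35/2] leaf, test {P3(miss), P15@t=35/2}
    N10 x:[15,65/2] y:[-13,2] z:[31/2,45/2] -> miss, prune
  N3 x:[12,32] y:[-4,28] z:[1,31/2] -> hit [12,31/2], descend [2, 7]
    N2 x:[45/2,32] y:[-4,27] z:[8,31/2] -> miss, prune
    N7 x:[12,39/2] y:[-4,28] z:[1,29/2] -> hit [12,29/2], descend [12, 14]
      N12 x:[12,31/2] y:[-4,0] z:[1,9] -> miss, prune
      N14 x:[18,39/2] y:[16,28] z:[21/2,29/2] -> miss, prune

order=[0, 1, 6, 8, 9, 10, 3, 2, 7, 12, 14]  |boxes|=11  |leaves|=1  hit=P15

== RESULT ==
[0, 1, 6, 8, 9, 10, 3, 2, 7, 12, 14]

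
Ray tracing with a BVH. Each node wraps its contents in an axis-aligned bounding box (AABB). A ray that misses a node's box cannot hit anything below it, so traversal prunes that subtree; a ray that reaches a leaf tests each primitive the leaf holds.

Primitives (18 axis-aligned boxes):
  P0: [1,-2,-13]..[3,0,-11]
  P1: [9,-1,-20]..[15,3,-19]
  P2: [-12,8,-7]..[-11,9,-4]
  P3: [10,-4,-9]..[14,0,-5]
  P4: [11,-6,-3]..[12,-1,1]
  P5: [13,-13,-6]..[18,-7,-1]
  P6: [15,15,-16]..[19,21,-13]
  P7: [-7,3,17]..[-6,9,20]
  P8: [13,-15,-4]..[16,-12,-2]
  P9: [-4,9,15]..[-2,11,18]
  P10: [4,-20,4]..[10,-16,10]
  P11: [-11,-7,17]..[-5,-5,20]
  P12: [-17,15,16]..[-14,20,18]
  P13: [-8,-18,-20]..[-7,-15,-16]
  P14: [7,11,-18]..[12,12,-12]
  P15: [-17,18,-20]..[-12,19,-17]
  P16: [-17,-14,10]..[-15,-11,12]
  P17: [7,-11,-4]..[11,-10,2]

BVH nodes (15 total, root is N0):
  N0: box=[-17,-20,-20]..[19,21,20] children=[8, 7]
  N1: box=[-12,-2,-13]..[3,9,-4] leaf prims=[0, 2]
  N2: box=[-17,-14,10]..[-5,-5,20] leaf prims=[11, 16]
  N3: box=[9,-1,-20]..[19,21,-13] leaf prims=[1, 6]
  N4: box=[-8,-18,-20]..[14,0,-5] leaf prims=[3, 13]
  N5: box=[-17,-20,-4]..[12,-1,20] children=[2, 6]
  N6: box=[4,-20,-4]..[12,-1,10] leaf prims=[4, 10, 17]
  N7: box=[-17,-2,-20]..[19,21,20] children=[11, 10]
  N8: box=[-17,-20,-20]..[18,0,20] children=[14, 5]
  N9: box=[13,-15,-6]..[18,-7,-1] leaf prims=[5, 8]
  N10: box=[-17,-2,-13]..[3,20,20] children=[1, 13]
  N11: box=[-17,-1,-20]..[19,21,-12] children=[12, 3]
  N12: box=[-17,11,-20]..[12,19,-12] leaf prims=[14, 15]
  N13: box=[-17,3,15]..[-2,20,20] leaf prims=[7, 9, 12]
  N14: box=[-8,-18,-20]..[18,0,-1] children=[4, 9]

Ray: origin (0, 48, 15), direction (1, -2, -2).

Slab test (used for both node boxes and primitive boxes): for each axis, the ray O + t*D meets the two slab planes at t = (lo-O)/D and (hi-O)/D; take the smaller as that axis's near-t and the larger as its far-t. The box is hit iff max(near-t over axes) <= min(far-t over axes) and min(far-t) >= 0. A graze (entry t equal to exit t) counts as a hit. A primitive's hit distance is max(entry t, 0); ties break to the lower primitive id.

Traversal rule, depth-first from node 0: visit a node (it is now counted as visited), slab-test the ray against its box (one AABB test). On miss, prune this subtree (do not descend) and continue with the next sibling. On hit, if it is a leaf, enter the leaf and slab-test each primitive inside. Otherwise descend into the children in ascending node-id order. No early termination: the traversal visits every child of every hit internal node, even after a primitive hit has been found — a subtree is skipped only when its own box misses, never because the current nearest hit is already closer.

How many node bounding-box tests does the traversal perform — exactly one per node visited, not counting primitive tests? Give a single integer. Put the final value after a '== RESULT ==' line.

Walk:
N0 x:[-17,19] y:[27/2,34] z:[-5/2,35/2] -> hit [27/2,35/2], descend [7, 8]
  N7 x:[-17,19] y:[27/2,25] z:[-5/2,35/2] -> hit [27/2,35/2], descend [10, 11]
    N10 x:[-17,3] y:[14,25] z:[-5/2,14] -> miss, prune
    N11 x:[-17,19] y:[27/2,49/2] z:[27/2,35/2] -> hit [27/2,35/2], descend [3, 12]
      N3 x:[9,19] y:[27/2,49/2] z:[14,35/2] -> hit [14,35/2] leaf, test {P1(miss), P6@t=15}
      N12 x:[-17,12] y:[29/2,37/2] z:[27/2,35/2] -> miss, prune
  N8 x:[-17,18] y:[24,34] z:[-5/2,35/2] -> miss, prune

order=[0, 7, 10, 11, 3, 12, 8]  |boxes|=7  |leaves|=1  hit=P6

== RESULT ==
7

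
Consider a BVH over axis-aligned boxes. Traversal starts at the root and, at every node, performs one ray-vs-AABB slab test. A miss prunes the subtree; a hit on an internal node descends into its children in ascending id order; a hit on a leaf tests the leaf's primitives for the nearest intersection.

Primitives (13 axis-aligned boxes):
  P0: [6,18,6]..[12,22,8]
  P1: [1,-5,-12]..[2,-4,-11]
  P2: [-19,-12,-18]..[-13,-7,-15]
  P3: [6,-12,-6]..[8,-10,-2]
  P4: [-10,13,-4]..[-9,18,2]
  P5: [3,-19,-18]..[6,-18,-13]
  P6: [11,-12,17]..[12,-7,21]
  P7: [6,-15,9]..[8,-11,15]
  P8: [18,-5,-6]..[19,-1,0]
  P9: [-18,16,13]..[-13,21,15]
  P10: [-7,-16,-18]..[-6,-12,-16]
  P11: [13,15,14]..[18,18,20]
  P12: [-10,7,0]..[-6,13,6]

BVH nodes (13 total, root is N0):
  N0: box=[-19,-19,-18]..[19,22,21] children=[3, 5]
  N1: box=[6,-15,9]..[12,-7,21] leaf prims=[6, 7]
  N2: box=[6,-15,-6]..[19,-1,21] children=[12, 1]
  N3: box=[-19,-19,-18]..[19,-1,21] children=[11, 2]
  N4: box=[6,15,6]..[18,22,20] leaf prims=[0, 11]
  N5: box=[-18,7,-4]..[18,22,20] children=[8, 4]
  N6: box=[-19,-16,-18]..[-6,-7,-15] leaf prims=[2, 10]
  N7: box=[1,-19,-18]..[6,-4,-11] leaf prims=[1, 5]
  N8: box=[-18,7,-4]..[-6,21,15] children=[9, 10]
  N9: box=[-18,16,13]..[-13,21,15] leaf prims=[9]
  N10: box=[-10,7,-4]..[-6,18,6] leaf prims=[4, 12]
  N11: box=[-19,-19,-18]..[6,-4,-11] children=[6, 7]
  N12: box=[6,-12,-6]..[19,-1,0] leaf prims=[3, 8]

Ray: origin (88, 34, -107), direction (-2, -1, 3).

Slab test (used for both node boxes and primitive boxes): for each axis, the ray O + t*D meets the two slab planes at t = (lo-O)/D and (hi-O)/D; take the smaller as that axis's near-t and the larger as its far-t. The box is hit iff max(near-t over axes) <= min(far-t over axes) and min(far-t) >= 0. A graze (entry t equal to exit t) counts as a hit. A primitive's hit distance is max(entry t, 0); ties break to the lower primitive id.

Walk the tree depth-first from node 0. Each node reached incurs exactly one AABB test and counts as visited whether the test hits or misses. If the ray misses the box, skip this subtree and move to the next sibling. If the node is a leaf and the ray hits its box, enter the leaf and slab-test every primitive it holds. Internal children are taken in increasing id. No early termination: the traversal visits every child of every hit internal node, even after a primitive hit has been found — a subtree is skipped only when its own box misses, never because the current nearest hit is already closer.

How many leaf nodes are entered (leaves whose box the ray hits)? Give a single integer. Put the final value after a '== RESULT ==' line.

Walk:
N0 x:[69/2,107/2] y:[12,53] z:[89/3,128/3] -> hit [69/2,128/3], descend [3, 5]
  N3 x:[69/2,107/2] y:[35,53] z:[89/3,128/3] -> hit [35,128/3], descend [2, 11]
    N2 x:[69/2,41] y:[35,49] z:[101/3,128/3] -> hit [35,41], descend [1, 12]
      N1 x:[38,41] y:[41,49] z:[116/3,128/3] -> hit [41,41] leaf, test {P6(miss), P7(miss)}
      N12 x:[69/2,41] y:[35,46] z:[101/3,107/3] -> hit [35,107/3] leaf, test {P3(miss), P8@t=35}
    N11 x:[41,107/2] y:[38,53] z:[89/3,32] -> miss, prune
  N5 x:[35,53] y:[12,27] z:[103/3,127/3] -> miss, prune

7 AABB tests over nodes [0, 3, 2, 1, 12, 11, 5]; 2 leaves entered; closest P8.

== RESULT ==
2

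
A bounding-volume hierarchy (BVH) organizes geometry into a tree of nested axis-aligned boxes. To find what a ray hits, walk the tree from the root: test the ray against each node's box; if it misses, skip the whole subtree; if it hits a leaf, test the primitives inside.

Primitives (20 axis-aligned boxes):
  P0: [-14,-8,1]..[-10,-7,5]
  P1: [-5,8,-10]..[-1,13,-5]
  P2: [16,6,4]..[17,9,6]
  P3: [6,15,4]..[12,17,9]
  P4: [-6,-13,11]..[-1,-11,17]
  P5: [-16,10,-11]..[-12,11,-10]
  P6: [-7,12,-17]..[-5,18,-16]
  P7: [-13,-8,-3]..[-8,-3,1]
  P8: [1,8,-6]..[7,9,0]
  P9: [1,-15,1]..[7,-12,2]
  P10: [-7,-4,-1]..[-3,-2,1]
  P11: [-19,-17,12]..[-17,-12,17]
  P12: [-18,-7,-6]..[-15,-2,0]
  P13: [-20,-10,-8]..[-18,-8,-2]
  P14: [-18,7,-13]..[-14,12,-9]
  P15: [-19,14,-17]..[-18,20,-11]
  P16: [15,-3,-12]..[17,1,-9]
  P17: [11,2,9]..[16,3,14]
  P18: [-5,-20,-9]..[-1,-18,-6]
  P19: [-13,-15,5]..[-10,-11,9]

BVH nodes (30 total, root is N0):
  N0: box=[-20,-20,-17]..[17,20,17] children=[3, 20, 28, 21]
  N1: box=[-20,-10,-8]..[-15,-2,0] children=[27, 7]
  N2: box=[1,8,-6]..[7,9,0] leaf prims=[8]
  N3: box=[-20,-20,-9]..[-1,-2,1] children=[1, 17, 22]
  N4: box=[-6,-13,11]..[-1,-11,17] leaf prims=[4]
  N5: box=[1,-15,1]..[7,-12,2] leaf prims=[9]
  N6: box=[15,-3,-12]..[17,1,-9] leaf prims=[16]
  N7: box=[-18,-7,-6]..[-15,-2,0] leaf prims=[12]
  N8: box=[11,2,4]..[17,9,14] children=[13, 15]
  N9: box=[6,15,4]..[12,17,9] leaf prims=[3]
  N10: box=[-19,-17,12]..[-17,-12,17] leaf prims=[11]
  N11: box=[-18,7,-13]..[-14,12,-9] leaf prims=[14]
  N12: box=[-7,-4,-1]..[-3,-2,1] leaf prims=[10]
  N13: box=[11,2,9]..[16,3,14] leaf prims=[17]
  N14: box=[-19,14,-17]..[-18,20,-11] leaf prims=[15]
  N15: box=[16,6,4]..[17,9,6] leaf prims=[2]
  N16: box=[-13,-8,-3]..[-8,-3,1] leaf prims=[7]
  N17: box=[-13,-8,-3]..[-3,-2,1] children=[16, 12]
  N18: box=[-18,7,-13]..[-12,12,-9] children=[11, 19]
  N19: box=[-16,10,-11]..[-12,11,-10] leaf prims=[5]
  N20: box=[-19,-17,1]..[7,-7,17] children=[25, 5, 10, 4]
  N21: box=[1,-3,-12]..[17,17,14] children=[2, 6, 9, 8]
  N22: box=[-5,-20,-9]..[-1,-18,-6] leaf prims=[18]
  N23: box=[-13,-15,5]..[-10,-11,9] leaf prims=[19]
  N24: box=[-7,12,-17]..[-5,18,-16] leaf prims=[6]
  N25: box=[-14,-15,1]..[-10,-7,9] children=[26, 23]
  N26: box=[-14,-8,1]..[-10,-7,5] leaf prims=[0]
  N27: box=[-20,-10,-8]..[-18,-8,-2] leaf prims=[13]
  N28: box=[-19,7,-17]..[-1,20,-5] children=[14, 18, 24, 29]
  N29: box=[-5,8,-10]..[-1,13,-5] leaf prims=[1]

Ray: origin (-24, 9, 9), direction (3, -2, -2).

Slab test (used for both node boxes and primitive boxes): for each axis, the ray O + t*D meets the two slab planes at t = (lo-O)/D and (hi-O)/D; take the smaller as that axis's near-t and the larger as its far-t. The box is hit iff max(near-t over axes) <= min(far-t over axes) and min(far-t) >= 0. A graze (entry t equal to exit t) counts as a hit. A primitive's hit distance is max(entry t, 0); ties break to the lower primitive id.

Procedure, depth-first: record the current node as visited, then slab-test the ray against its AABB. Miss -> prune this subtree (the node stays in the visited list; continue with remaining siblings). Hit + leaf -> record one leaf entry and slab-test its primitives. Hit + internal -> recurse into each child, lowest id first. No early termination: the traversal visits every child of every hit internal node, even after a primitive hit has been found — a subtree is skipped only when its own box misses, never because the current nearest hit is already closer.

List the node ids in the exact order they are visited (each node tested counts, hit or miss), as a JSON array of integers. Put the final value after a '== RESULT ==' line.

Trace the traversal:
N0 x:[4/3,41/3] y:[-11/2,29/2] z:[-4,13] -> hit [4/3,13], descend [3, 20, 21, 28]
  N3 x:[4/3,23/3] y:[11/2,29/2] z:[4,9] -> hit [11/2,23/3], descend [1, 17, 22]
    N1 x:[4/3,3] y:[11/2,19/2] z:[9/2,17/2] -> miss, prune
    N17 x:[11/3,7] y:[11/2,17/2] z:[4,6] -> hit [11/2,6], descend [12, 16]
      N12 x:[17/3,7] y:[11/2,13/2] z:[4,5] -> miss, prune
      N16 x:[11/3,16/3] y:[6,17/2] z:[4,6] -> miss, prune
    N22 x:[19/3,23/3] y:[27/2,29/2] z:[15/2,9] -> miss, prune
  N20 x:[5/3,31/3] y:[8,13] z:[-4,4] -> miss, prune
  N21 x:[25/3,41/3] y:[-4,6] z:[-5/2,21/2] -> miss, prune
  N28 x:[5/3,23/3] y:[-11/2,1] z:[7,13] -> miss, prune

Summary -> nodes [0, 3, 1, 17, 12, 16, 22, 20, 21, 28]; box-tests=10; leaf-entries=0; first=miss

== RESULT ==
[0, 3, 1, 17, 12, 16, 22, 20, 21, 28]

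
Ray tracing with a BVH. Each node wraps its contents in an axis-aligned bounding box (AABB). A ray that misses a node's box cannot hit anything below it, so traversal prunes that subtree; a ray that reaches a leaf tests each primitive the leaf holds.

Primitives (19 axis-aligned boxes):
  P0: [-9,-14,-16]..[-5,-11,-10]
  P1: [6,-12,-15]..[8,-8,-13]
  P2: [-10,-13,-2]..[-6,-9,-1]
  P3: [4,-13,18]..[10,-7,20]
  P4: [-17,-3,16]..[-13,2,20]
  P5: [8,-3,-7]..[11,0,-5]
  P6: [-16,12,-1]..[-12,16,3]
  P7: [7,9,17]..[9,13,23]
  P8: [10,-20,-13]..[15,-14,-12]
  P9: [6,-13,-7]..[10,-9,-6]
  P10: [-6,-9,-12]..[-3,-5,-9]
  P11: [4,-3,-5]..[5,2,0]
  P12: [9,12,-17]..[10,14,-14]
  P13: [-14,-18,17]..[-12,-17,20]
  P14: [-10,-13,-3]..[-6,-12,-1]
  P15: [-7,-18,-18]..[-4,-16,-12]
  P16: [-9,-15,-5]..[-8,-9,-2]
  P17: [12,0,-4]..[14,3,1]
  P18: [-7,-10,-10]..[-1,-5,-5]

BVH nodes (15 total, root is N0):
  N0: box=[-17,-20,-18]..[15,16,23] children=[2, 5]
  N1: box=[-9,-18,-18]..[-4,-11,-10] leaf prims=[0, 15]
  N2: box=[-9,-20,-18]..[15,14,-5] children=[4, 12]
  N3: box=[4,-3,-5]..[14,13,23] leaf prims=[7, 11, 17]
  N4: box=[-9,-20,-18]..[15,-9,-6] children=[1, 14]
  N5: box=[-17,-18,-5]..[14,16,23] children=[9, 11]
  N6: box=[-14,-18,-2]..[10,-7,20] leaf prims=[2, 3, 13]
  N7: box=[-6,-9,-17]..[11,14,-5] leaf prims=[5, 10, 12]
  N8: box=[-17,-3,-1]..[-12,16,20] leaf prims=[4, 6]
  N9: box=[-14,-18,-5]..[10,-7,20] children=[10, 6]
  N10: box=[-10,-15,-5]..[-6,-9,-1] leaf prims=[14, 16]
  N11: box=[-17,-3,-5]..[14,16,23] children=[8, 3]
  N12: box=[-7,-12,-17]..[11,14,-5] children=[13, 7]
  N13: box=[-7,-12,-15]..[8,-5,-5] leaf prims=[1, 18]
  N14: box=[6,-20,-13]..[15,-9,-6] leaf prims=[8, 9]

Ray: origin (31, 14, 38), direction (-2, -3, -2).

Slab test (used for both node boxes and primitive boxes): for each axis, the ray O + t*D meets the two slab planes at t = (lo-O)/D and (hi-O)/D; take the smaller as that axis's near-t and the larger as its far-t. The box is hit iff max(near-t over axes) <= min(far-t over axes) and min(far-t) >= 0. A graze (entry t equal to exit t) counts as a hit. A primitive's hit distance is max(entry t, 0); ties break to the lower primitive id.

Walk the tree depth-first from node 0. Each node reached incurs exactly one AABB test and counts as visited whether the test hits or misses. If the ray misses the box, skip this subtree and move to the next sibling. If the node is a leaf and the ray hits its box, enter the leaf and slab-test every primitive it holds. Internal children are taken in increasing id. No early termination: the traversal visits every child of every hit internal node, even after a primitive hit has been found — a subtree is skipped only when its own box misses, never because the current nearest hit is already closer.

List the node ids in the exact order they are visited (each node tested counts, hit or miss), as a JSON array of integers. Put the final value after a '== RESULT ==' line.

Trace the traversal:
N0 x:[8,24] y:[-2/3,34/3] z:[15/2,28] -> hit [8,34/3], descend [2, 5]
  N2 x:[8,20] y:[0,34/3] z:[43/2,28] -> miss, prune
  N5 x:[17/2,24] y:[-2/3,32/3] z:[15/2,43/2] -> hit [17/2,32/3], descend [9, 11]
    N9 x:[21/2,45/2] y:[7,32/3] z:[9,43/2] -> hit [21/2,32/3], descend [6, 10]
      N6 x:[21/2,45/2] y:[7,32/3] z:[9,20] -> hit [21/2,32/3] leaf, test {P2(miss), P3(miss), P13(miss)}
      N10 x:[37/2,41/2] y:[23/3,29/3] z:[39/2,43/2] -> miss, prune
    N11 x:[17/2,24] y:[-2/3,17/3] z:[15/2,43/2] -> miss, prune

Visited [0, 2, 5, 9, 6, 10, 11]. Tests: 7 box, 1 leaf. Nearest: miss.

== RESULT ==
[0, 2, 5, 9, 6, 10, 11]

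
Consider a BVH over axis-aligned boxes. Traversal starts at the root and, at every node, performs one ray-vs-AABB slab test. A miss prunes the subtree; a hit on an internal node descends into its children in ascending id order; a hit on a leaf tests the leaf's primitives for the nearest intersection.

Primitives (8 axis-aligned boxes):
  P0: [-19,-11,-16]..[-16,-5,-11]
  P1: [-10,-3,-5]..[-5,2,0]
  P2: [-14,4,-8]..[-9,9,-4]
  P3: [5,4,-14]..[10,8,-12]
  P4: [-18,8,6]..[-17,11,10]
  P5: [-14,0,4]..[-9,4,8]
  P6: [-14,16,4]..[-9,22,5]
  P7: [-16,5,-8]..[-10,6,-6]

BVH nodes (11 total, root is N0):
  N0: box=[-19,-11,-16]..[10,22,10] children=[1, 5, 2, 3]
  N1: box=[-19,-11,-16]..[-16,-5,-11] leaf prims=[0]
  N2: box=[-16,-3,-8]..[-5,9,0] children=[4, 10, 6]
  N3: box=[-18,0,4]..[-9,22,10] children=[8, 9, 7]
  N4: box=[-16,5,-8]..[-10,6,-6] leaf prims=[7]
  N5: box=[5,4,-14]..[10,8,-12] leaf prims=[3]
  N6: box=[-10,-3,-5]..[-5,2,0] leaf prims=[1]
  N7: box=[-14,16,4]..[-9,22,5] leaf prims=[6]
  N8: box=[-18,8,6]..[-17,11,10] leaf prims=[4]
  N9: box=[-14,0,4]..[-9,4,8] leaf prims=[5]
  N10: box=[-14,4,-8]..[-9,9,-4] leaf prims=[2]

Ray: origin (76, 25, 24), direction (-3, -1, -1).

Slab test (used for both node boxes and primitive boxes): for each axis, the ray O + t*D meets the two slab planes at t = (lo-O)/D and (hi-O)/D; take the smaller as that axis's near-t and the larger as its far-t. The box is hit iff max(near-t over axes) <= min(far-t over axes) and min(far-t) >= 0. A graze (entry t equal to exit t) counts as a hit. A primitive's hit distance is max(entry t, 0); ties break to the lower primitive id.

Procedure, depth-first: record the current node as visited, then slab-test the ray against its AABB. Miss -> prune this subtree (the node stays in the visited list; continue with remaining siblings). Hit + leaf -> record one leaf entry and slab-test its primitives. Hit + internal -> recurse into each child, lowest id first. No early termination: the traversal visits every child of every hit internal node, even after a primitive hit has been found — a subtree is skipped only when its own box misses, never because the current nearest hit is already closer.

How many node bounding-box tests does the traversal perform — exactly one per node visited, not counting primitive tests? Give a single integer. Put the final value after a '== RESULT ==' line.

Traverse from the root:
N0 x:[22,95/3] y:[3,36] z:[14,40] -> hit [22,95/3], descend [1, 2, 3, 5]
  N1 x:[92/3,95/3] y:[30,36] z:[35,40] -> miss, prune
  N2 x:[27,92/3] y:[16,28] z:[24,32] -> hit [27,28], descend [4, 6, 10]
    N4 x:[86/3,92/3] y:[19,20] z:[30,32] -> miss, prune
    N6 x:[27,86/3] y:[23,28] z:[24,29] -> hit [27,28] leaf, test {P1@t=27}
    N10 x:[85/3,30] y:[16,21] z:[28,32] -> miss, prune
  N3 x:[85/3,94/3] y:[3,25] z:[14,20] -> miss, prune
  N5 x:[22,71/3] y:[17,21] z:[36,38] -> miss, prune

Visited [0, 1, 2, 4, 6, 10, 3, 5]. Tests: 8 box, 1 leaf. Nearest: P1.

== RESULT ==
8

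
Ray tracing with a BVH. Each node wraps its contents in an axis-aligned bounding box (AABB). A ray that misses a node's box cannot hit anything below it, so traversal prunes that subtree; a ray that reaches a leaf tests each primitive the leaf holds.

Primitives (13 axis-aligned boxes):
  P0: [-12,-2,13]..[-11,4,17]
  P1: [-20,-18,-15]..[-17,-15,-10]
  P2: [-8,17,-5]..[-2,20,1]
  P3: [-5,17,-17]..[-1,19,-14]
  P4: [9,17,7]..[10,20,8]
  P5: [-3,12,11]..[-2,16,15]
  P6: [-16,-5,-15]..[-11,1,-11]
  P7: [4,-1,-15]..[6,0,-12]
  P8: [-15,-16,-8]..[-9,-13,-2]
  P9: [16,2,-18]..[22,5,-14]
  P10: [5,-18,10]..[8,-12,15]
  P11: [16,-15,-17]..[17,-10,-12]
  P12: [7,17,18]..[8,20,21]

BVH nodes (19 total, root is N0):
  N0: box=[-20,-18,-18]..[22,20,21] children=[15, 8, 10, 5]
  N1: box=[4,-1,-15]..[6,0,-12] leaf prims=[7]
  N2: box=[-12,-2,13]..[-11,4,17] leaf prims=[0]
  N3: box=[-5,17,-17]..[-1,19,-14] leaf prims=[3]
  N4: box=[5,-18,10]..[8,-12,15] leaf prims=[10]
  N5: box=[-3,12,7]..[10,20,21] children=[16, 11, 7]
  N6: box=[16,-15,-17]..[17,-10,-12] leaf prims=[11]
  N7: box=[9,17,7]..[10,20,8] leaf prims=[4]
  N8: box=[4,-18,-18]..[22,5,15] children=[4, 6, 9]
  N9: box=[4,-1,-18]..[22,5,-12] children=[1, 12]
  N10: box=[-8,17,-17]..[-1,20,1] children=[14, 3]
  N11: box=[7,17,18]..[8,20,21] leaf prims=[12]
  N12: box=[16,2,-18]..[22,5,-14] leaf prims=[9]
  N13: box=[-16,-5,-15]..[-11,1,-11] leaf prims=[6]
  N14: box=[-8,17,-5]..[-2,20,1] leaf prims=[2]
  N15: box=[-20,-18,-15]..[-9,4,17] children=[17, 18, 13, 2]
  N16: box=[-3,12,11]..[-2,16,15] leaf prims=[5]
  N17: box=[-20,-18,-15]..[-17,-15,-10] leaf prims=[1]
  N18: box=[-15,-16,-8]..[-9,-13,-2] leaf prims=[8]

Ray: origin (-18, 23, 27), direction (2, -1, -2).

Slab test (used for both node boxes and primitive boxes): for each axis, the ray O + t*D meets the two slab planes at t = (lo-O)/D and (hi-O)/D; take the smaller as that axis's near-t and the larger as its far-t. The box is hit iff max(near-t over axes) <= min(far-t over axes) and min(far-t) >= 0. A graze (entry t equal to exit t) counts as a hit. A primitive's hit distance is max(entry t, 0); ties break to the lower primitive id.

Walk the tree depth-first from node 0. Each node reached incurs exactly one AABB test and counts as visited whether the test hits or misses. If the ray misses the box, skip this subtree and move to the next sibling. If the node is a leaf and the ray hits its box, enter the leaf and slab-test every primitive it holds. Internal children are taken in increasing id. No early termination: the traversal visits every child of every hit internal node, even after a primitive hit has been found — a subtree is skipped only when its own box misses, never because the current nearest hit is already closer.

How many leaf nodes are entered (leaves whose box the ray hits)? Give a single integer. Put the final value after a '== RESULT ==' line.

Trace the traversal:
N0 x:[-1,20] y:[3,41] z:[3,45/2] -> hit [3,20], descend [5, 8, 10, 15]
  N5 x:[15/2,14] y:[3,11] z:[3,10] -> hit [15/2,10], descend [7, 11, 16]
    N7 x:[27/2,14] y:[3,6] z:[19/2,10] -> miss, prune
    N11 x:[25/2,13] y:[3,6] z:[3,9/2] -> miss, prune
    N16 x:[15/2,8] y:[7,11] z:[6,8] -> hit [15/2,8] leaf, test {P5@t=15/2}
  N8 x:[11,20] y:[18,41] z:[6,45/2] -> hit [18,20], descend [4, 6, 9]
    N4 x:[23/2,13] y:[35,41] z:[6,17/2] -> miss, prune
    N6 x:[17,35/2] y:[33,38] z:[39/2,22] -> miss, prune
    N9 x:[11,20] y:[18,24] z:[39/2,45/2] -> hit [39/2,20], descend [1, 12]
      N1 x:[11,12] y:[23,24] z:[39/2,21] -> miss, prune
      N12 x:[17,20] y:[18,21] z:[41/2,45/2] -> miss, prune
  N10 x:[5,17/2] y:[3,6] z:[13,22] -> miss, prune
  N15 x:[-1,9/2] y:[19,41] z:[5,21] -> miss, prune

13 AABB tests over nodes [0, 5, 7, 11, 16, 8, 4, 6, 9, 1, 12, 10, 15]; 1 leaf entered; closest P5.

== RESULT ==
1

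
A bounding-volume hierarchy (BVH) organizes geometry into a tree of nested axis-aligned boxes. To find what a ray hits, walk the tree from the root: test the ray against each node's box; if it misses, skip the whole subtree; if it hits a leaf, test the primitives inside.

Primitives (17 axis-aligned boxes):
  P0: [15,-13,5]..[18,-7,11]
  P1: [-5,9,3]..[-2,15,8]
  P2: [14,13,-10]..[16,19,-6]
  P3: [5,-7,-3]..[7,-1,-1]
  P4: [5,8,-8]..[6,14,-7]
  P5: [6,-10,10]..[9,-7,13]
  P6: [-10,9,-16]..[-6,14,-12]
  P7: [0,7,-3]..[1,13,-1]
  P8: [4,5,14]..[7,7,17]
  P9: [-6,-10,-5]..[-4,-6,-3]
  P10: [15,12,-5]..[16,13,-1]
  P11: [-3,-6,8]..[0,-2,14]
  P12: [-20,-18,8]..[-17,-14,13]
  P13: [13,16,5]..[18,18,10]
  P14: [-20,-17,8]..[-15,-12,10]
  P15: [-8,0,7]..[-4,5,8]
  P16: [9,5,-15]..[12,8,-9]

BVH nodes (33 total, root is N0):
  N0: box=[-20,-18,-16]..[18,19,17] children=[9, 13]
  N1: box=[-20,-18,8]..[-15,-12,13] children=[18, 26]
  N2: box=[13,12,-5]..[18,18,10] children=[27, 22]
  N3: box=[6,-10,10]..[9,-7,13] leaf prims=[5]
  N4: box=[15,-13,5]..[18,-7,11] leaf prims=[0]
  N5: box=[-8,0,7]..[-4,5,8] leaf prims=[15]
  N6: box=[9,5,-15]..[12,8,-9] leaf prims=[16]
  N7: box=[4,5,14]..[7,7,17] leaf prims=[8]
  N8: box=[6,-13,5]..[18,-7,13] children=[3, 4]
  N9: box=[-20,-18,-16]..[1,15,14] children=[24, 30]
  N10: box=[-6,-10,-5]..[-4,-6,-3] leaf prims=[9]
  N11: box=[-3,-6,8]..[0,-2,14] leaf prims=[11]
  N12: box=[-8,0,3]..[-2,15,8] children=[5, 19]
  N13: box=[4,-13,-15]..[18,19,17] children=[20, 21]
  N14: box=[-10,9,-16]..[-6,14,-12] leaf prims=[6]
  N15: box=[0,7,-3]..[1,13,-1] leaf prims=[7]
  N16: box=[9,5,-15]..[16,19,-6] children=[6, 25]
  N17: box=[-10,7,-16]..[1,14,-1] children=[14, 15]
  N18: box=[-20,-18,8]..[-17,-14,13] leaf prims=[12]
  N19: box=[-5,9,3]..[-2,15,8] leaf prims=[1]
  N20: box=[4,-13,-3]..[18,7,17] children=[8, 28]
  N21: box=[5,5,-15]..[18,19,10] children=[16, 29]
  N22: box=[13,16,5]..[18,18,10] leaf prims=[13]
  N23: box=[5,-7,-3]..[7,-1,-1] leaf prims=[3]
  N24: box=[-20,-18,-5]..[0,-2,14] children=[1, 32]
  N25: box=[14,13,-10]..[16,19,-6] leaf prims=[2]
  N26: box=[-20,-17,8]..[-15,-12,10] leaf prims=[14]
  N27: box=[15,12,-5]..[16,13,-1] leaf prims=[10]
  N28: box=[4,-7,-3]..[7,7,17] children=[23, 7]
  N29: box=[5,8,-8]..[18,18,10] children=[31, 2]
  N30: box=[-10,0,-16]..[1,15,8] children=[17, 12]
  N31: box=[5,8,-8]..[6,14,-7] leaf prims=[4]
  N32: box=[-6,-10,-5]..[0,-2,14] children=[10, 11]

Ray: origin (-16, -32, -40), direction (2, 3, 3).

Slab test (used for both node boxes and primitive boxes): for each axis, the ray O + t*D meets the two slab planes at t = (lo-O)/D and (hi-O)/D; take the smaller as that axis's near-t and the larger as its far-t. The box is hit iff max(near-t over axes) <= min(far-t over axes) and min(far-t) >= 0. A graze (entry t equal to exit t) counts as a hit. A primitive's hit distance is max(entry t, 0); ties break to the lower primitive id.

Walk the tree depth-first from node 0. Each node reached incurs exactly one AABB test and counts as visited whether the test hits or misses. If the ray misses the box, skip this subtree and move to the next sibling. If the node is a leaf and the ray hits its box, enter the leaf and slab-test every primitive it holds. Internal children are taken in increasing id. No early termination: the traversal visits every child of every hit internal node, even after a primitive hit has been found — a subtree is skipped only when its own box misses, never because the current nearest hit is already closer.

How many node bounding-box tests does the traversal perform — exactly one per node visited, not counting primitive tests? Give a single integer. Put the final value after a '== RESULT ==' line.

Walk:
N0 x:[-2,17] y:[14/3,17] z:[8,19] -> hit [8,17], descend [9, 13]
  N9 x:[-2,17/2] y:[14/3,47/3] z:[8,18] -> hit [8,17/2], descend [24, 30]
    N24 x:[-2,8] y:[14/3,10] z:[35/3,18] -> miss, prune
    N30 x:[3,17/2] y:[32/3,47/3] z:[8,16] -> miss, prune
  N13 x:[10,17] y:[19/3,17] z:[25/3,19] -> hit [10,17], descend [20, 21]
    N20 x:[10,17] y:[19/3,13] z:[37/3,19] -> hit [37/3,13], descend [8, 28]
      N8 x:[11,17] y:[19/3,25/3] z:[15,53/3] -> miss, prune
      N28 x:[10,23/2] y:[25/3,13] z:[37/3,19] -> miss, prune
    N21 x:[21/2,17] y:[37/3,17] z:[25/3,50/3] -> hit [37/3,50/3], descend [16, 29]
      N16 x:[25/2,16] y:[37/3,17] z:[25/3,34/3] -> miss, prune
      N29 x:[21/2,17] y:[40/3,50/3] z:[32/3,50/3] -> hit [40/3,50/3], descend [2, 31]
        N2 x:[29/2,17] y:[44/3,50/3] z:[35/3,50/3] -> hit [44/3,50/3], descend [22, 27]
          N22 x:[29/2,17] y:[16,50/3] z:[15,50/3] -> hit [16,50/3] leaf, test {P13@t=16}
          N27 x:[31/2,16] y:[44/3,15] z:[35/3,13] -> miss, prune
        N31 x:[21/2,11] y:[40/3,46/3] z:[32/3,11] -> miss, prune

order=[0, 9, 24, 30, 13, 20, 8, 28, 21, 16, 29, 2, 22, 27, 31]  |boxes|=15  |leaves|=1  hit=P13

== RESULT ==
15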